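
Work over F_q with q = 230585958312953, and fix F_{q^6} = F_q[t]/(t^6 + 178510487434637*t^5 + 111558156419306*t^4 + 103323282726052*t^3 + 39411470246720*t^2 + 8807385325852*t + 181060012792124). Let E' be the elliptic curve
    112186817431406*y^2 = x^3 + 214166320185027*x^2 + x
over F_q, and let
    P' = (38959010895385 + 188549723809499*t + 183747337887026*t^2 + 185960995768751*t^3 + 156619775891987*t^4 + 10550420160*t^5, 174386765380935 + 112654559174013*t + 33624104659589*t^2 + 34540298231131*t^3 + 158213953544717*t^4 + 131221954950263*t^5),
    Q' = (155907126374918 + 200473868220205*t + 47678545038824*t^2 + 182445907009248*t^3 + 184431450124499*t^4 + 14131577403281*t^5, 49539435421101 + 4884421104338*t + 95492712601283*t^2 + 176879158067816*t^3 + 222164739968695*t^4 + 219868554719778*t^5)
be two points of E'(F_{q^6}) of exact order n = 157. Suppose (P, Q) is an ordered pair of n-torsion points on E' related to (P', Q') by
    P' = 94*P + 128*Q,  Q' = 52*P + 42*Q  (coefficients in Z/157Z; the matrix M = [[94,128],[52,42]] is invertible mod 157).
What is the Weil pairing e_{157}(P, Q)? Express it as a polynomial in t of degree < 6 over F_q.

8023469536781 + 53552454724708*t + 132879999386959*t^2 + 187756257803801*t^3 + 147394137853749*t^4 + 211165107010336*t^5

The 157-Weil pairing on E[157] over F_{230585958312953} is alternating-bilinear: e_{157}(P',Q') = e_{157}(P,Q)^det(M).
Hence e(P,Q) = e(P',Q')^{4} where 4 = 118^{-1} mod 157.
(x,y)|->(96747379746837x+9190013238034,96747379746837y) sends E' to y^2=x^3+151801773179942*x+196413589531992.
Miller loop for e_{157} over F_{230585958312953^6}: bits of 157 = 10011101; 7 double steps + 4 add steps, l/v at each.
Miller gives e_{157}(P',Q') = 208757923605093 + 137628214009766*t + 90981715052435*t^2 + 179744219227573*t^3 + 172674647946993*t^4 + 161919996036067*t^5 in F_{230585958312953^6}.
Finally e_{157}(P,Q) = 8023469536781 + 53552454724708*t + 132879999386959*t^2 + 187756257803801*t^3 + 147394137853749*t^4 + 211165107010336*t^5.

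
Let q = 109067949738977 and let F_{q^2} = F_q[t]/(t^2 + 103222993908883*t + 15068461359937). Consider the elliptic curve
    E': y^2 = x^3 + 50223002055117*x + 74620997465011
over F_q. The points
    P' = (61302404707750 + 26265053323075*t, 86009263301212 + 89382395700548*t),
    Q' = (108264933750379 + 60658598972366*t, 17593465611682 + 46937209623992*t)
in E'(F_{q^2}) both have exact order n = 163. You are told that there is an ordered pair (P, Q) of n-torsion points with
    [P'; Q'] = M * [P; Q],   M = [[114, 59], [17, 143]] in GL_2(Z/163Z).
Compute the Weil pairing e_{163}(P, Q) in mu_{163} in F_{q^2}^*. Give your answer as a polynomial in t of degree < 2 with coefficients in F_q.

53293679970922 + 39882816542078*t

e_{163}(aP+bQ,cP+dQ) = e_{163}(P,Q)^(ad-bc); with (a,b,c,d)=(114,59,17,143) this gives the det-163 law.
114*143 - 59*17 = 15299; reduced mod 163: det = 140, inverse 85.
Build f_{163,P'} and f_{163,Q'} via the 8-bit ladder of 163=10100011_2; evaluate at shifted divisors; quotient in F_{109067949738977^2}.
Miller gives e_{163}(P',Q') = 51207021069858 + 77597300801622*t in F_{109067949738977^2}.
(51207021069858 + 77597300801622*t)^{85} mod (109067949738977,f) = 53293679970922 + 39882816542078*t.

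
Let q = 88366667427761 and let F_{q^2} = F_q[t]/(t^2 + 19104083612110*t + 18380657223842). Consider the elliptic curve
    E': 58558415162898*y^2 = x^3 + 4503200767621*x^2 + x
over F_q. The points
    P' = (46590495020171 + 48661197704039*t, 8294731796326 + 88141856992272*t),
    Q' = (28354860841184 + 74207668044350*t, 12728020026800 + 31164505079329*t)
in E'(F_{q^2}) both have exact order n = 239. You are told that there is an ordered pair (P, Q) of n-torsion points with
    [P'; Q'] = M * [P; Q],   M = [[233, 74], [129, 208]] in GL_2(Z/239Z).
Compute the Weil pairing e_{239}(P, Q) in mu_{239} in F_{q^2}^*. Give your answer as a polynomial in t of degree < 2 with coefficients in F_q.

49810837868852 + 50331357637951*t

Under M = [[233,74],[129,208]] in GL_2(Z/239), e_{239}(P',Q') = e_{239}(P,Q)^(233*208-74*129 mod 239).
Inverting 200 mod 239: 49. Thus e_{239}(P,Q) = e(P',Q')^{49}.
Montgomery->Weierstrass: x_W = 32817004848788*x+38415029466919, y_W=32817004848788*y on F_{88366667427761}; lands on y^2=x^3+22272412067514*x+74255316360821.
8-bit Miller (11101111) on E'/F_{88366667427761} with a'=22272412067514, b'=74255316360821: accumulate tangent/chord ratios at Q'+S and P'+S'.
So e_{239}(P',Q') = 12919432331715 + 1124679777922*t.
Thus e_{239}(P,Q) = 49810837868852 + 50331357637951*t.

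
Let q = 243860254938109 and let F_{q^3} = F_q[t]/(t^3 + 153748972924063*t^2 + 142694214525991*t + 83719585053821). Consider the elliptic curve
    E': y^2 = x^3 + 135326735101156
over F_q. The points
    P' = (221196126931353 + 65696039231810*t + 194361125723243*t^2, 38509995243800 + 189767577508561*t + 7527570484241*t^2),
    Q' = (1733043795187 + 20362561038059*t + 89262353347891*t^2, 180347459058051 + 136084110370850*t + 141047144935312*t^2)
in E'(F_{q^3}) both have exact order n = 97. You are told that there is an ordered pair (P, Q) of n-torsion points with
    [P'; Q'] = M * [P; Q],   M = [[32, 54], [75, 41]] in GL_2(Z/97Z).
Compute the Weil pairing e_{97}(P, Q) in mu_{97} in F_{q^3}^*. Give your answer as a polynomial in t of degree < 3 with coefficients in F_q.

24920075676570 + 199858533961755*t + 229278812379391*t^2

Since e_{97}(P,P)=e_{97}(Q,Q)=1 and e_{97}(Q,P)=e_{97}(P,Q)^{-1}, expanding e_{97}(32*P + 54*Q,75*P + 41*Q) leaves e(P,Q)^det(M).
So e_{97}(P,Q) = e_{97}(P',Q')^{22}, since 75*22 = 1 mod 97.
Miller loop for e_{97} over F_{243860254938109^3}: bits of 97 = 1100001; 6 double steps + 2 add steps, l/v at each.
f_P(D_Q)/f_Q(D_P) = 70477774390931 + 68908481269610*t + 155549729645138*t^2.
e_{97}(P,Q) = (70477774390931 + 68908481269610*t + 155549729645138*t^2)^{22} = 24920075676570 + 199858533961755*t + 229278812379391*t^2.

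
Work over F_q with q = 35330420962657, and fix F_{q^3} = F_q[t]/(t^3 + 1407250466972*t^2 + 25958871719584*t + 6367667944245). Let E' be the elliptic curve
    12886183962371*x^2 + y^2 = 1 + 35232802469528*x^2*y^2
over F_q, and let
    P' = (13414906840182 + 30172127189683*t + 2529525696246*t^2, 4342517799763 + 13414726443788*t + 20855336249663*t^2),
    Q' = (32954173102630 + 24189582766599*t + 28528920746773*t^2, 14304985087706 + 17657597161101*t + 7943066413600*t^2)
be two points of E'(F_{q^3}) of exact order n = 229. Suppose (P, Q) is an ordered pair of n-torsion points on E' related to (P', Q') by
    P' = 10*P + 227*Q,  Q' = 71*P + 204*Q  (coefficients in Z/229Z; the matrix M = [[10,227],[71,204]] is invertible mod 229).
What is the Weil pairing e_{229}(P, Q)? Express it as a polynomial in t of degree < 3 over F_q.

Under M = [[10,227],[71,204]] in GL_2(Z/229), e_{229}(P',Q') = e_{229}(P,Q)^(10*204-227*71 mod 229).
So e_{229}(P,Q) = e_{229}(P',Q')^{53}, since 121*53 = 1 mod 229.
Map (x,y)_Ed via u=(1+y)/(1-y), v=(1+y)/((1-y)x) to Montgomery A=20569810815562,B=19618285826628; then to (a',b')=(21735767264159,5866584554536).
Double-and-add over 11100101: 8-1 doublings, 5-1 additions; each step l_{T,T}/v_{2T} or l_{T,P'}/v at Q'+S for random S.
Miller gives e_{229}(P',Q') = 27865822736089 + 29890864624614*t + 12081813144442*t^2 in F_{35330420962657^3}.
Raise to 53: e(P,Q) = 24764472634642 + 31150375612282*t + 4110774533017*t^2 in mu_{229}.

24764472634642 + 31150375612282*t + 4110774533017*t^2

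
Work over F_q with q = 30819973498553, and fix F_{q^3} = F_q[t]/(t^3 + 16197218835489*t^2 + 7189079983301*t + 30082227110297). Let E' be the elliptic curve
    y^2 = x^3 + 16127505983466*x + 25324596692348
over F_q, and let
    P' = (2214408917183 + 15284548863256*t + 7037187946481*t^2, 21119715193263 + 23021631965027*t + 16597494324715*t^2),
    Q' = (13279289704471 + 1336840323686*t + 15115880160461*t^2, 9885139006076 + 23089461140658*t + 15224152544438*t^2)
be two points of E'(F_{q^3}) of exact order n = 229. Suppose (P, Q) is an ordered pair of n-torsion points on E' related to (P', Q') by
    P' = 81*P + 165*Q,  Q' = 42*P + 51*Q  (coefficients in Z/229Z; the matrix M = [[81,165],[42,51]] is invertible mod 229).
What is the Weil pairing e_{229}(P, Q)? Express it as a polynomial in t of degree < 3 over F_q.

The 229-Weil pairing on E[229] over F_{30819973498553} is alternating-bilinear: e_{229}(P',Q') = e_{229}(P,Q)^det(M).
det(M) mod 229 = 178; its inverse in (Z/229)^* is 220 (check: 178*220 mod 229 = 1).
n = 229 = (11100101)_2 (8 bits, wt 5); accumulate f_{229,P'}(Q'+S)/f_{229,P'}(S) along the 7-step ladder.
So e_{229}(P',Q') = 26132606629945 + 22684206404952*t + 13187362085273*t^2.
Finally e_{229}(P,Q) = 15142583959626 + 16589702410653*t + 27539569617728*t^2.

15142583959626 + 16589702410653*t + 27539569617728*t^2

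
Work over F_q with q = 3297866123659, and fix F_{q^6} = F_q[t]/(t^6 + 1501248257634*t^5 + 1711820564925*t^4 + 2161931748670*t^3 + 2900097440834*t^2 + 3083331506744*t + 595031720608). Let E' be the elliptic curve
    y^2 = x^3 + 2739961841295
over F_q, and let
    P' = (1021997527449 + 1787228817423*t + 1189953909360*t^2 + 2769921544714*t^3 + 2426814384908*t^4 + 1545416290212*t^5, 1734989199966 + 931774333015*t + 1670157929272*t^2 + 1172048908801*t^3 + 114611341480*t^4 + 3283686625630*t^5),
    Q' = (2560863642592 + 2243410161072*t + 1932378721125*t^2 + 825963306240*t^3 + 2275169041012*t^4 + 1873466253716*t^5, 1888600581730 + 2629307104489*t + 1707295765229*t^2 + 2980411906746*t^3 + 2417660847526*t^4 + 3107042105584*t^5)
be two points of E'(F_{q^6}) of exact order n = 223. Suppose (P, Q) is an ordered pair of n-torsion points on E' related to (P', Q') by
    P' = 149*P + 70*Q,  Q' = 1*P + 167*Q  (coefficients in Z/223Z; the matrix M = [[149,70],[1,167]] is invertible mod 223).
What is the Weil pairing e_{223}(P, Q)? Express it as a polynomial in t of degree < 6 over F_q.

1902750462803 + 3119087542181*t + 119390494224*t^2 + 1108760312325*t^3 + 2449611094368*t^4 + 705349877209*t^5

e_{223} is bilinear + alternating on E[223], so e_{223}(149*P + 70*Q, 1*P + 167*Q) = e_{223}(P,Q)^(149*167-70*1).
Inverting 60 mod 223: 197. Thus e_{223}(P,Q) = e(P',Q')^{197}.
Build f_{223,P'} and f_{223,Q'} via the 8-bit ladder of 223=11011111_2; evaluate at shifted divisors; quotient in F_{3297866123659^6}.
Miller gives e_{223}(P',Q') = 2454462837494 + 2286431615784*t + 2871677591461*t^2 + 2405273769514*t^3 + 938255867514*t^4 + 981600188737*t^5 in F_{3297866123659^6}.
Raise to 197: e(P,Q) = 1902750462803 + 3119087542181*t + 119390494224*t^2 + 1108760312325*t^3 + 2449611094368*t^4 + 705349877209*t^5 in mu_{223}.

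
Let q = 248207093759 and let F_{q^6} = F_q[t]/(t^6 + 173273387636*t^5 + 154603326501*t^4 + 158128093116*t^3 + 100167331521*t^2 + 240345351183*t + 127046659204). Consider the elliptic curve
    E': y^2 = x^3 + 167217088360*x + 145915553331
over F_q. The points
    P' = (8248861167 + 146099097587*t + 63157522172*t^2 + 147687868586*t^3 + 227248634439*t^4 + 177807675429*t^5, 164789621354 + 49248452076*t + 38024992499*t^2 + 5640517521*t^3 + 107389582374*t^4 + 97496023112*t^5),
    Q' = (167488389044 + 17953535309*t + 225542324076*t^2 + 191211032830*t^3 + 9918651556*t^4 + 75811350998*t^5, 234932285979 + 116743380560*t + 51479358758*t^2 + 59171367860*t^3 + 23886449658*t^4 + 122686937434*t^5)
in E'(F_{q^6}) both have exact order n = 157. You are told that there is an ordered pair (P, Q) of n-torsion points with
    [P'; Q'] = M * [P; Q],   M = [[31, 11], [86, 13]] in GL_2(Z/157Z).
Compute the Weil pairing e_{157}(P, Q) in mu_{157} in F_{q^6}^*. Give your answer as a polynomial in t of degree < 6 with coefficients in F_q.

Under M = [[31,11],[86,13]] in GL_2(Z/157), e_{157}(P',Q') = e_{157}(P,Q)^(31*13-11*86 mod 157).
det(M) mod 157 = 85; its inverse in (Z/157)^* is 133 (check: 85*133 mod 157 = 1).
n = 157 = (10011101)_2 (8 bits, wt 5); accumulate f_{157,P'}(Q'+S)/f_{157,P'}(S) along the 7-step ladder.
Result: e(P',Q') = 72188336511 + 147793081951*t + 103134727231*t^2 + 68406387295*t^3 + 222896284140*t^4 + 148265794405*t^5.
Raise to 133: e(P,Q) = 160858058052 + 237546259055*t + 208423147840*t^2 + 204376726143*t^3 + 93693704725*t^4 + 31527614813*t^5 in mu_{157}.

160858058052 + 237546259055*t + 208423147840*t^2 + 204376726143*t^3 + 93693704725*t^4 + 31527614813*t^5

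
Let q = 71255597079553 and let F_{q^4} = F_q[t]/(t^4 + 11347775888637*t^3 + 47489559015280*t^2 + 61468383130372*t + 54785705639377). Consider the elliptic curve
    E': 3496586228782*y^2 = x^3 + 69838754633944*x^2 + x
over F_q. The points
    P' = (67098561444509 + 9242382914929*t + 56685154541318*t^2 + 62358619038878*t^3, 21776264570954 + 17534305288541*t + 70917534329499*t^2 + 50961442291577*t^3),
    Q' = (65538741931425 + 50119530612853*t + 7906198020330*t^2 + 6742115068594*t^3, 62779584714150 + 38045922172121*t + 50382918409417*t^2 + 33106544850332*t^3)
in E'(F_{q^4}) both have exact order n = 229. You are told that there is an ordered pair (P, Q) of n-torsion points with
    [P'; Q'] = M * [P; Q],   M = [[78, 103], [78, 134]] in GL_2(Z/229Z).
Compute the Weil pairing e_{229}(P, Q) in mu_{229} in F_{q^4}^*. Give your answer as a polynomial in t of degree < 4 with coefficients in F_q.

Alternating bilinearity on E[229] (values in mu_{229} in F_{71255597079553^4}) gives e(P',Q') = e(P,Q)^det(M).
So e_{229}(P,Q) = e_{229}(P',Q')^{34}, since 128*34 = 1 mod 229.
Undo Montgomery via alpha=21195045032899, beta=4821479088403: (a',b')=(11526636882163,0) over F_{71255597079553}.
n = 229 = (11100101)_2 (8 bits, wt 5); accumulate f_{229,P'}(Q'+S)/f_{229,P'}(S) along the 7-step ladder.
So e_{229}(P',Q') = 49904696418185 + 32391210670621*t + 47980466619777*t^2 + 12849164228076*t^3.
Raise to 34: e(P,Q) = 65894026924412 + 40488176848917*t + 15267928985854*t^2 + 34237423128074*t^3 in mu_{229}.

65894026924412 + 40488176848917*t + 15267928985854*t^2 + 34237423128074*t^3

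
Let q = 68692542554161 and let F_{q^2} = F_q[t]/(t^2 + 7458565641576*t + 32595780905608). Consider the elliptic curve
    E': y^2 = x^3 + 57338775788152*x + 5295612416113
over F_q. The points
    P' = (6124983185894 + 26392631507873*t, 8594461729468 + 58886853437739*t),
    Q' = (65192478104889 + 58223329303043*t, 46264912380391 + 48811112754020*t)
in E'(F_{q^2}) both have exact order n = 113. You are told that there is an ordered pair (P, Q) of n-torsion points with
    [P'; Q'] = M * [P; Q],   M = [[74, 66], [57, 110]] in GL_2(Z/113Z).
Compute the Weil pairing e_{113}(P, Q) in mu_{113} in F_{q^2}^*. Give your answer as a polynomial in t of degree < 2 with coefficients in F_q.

28506347135669 + 23932578343336*t

e_{113}(aP+bQ,cP+dQ) = e_{113}(P,Q)^(ad-bc); with (a,b,c,d)=(74,66,57,110) this gives the det-113 law.
74*110 - 66*57 = 4378; reduced mod 113: det = 84, inverse 74.
Miller loop for e_{113} over F_{68692542554161^2}: bits of 113 = 1110001; 6 double steps + 3 add steps, l/v at each.
Miller gives e_{113}(P',Q') = 12795470329160 + 44620474189198*t in F_{68692542554161^2}.
Finally e_{113}(P,Q) = 28506347135669 + 23932578343336*t.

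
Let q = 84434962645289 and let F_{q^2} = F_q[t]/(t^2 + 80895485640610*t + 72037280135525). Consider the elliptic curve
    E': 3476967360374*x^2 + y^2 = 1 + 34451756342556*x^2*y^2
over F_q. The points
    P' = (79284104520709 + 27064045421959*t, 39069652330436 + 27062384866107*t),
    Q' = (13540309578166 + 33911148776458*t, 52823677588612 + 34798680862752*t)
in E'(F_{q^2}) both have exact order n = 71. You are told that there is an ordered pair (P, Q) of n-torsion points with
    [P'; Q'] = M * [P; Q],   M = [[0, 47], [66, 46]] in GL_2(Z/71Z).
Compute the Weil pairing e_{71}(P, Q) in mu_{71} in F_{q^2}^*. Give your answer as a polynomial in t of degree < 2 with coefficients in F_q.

54261882771672 + 68637632290461*t

Since e_{71}(P,P)=e_{71}(Q,Q)=1 and e_{71}(Q,P)=e_{71}(P,Q)^{-1}, expanding e_{71}(47*Q,66*P + 46*Q) leaves e(P,Q)^det(M).
det(M) mod 71 = 22; its inverse in (Z/71)^* is 42 (check: 22*42 mod 71 = 1).
Edwards->Montgomery: u=(1+y)/(1-y), v=u/x -> 70229468495115v^2=u^3+41026863015111u^2+u; then x_W=34473784077099u+34466441498918: y^2=x^3+53879206357106*x+53226979035805.
Run Miller on y^2=x^3+53879206357106*x+53226979035805 over F_{84434962645289}: ladder 1000111 (7 bits); e = f_P(D_Q)/f_Q(D_P).
f_P(D_Q)/f_Q(D_P) = 54274844377887 + 42484970344754*t.
Thus e_{71}(P,Q) = 54261882771672 + 68637632290461*t.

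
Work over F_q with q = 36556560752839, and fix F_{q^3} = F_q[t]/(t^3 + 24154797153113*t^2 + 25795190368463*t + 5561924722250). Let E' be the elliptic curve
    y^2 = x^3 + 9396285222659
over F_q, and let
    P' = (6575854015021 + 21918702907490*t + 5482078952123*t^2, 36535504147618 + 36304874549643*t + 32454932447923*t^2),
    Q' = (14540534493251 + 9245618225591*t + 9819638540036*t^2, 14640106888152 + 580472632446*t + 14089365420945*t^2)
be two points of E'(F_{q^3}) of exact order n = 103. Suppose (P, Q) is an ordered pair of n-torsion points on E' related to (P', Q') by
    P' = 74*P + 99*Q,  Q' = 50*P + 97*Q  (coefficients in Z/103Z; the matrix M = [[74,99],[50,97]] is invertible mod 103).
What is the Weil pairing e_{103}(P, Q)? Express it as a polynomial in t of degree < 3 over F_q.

Alternating bilinearity on E[103] (values in mu_{103} in F_{36556560752839^3}) gives e(P',Q') = e(P,Q)^det(M).
Inverting 65 mod 103: 84. Thus e_{103}(P,Q) = e(P',Q')^{84}.
n = 103 = (1100111)_2 (7 bits, wt 5); accumulate f_{103,P'}(Q'+S)/f_{103,P'}(S) along the 6-step ladder.
e_{103}(P',Q') = 28009037012881 + 25730416162834*t + 34304152109260*t^2.
Raise to 84: e(P,Q) = 16082128188874 + 34540912230000*t + 31233494728297*t^2 in mu_{103}.

16082128188874 + 34540912230000*t + 31233494728297*t^2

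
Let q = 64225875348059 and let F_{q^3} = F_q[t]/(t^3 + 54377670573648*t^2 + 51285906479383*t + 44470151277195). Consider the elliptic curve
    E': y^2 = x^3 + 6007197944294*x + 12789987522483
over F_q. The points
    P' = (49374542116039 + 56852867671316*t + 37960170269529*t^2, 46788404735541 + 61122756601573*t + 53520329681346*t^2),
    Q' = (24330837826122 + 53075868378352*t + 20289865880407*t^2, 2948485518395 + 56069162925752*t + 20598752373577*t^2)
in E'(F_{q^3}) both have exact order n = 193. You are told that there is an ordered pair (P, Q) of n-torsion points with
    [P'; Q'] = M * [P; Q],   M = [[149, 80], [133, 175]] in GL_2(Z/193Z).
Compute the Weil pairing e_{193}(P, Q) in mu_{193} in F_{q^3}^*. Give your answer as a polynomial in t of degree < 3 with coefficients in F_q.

Since e_{193}(P,P)=e_{193}(Q,Q)=1 and e_{193}(Q,P)=e_{193}(P,Q)^{-1}, expanding e_{193}(149*P + 80*Q,133*P + 175*Q) leaves e(P,Q)^det(M).
Inverting 188 mod 193: 77. Thus e_{193}(P,Q) = e(P',Q')^{77}.
Miller loop for e_{193} over F_{64225875348059^3}: bits of 193 = 11000001; 7 double steps + 2 add steps, l/v at each.
The quotient is 362974044793 + 8051027552124*t + 57430441013804*t^2.
e_{193}(P,Q) = (362974044793 + 8051027552124*t + 57430441013804*t^2)^{77} = 28818663049947 + 44199102295821*t + 18645270376106*t^2.

28818663049947 + 44199102295821*t + 18645270376106*t^2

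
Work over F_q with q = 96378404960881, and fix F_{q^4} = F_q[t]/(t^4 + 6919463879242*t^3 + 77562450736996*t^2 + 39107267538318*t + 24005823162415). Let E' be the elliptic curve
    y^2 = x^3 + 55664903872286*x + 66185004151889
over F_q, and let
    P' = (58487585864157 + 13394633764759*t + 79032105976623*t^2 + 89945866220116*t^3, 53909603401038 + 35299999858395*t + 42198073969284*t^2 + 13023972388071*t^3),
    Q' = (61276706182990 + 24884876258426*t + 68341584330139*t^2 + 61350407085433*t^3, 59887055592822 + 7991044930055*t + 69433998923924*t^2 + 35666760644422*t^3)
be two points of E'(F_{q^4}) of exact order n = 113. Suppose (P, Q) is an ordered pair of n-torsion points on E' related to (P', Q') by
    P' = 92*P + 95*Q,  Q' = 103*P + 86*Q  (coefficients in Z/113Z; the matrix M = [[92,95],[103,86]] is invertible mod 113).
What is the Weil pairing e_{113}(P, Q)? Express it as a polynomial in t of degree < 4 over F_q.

Since e_{113}(P,P)=e_{113}(Q,Q)=1 and e_{113}(Q,P)=e_{113}(P,Q)^{-1}, expanding e_{113}(92*P + 95*Q,103*P + 86*Q) leaves e(P,Q)^det(M).
So e_{113}(P,Q) = e_{113}(P',Q')^{73}, since 48*73 = 1 mod 113.
7-bit Miller (1110001) on E'/F_{96378404960881} with a'=55664903872286, b'=66185004151889: accumulate tangent/chord ratios at Q'+S and P'+S'.
The quotient is 62477752447940 + 52930738895625*t + 16034555176398*t^2 + 41113428647358*t^3.
Finally e_{113}(P,Q) = 34983467219415 + 14642647570323*t + 66391434047292*t^2 + 69407902393594*t^3.

34983467219415 + 14642647570323*t + 66391434047292*t^2 + 69407902393594*t^3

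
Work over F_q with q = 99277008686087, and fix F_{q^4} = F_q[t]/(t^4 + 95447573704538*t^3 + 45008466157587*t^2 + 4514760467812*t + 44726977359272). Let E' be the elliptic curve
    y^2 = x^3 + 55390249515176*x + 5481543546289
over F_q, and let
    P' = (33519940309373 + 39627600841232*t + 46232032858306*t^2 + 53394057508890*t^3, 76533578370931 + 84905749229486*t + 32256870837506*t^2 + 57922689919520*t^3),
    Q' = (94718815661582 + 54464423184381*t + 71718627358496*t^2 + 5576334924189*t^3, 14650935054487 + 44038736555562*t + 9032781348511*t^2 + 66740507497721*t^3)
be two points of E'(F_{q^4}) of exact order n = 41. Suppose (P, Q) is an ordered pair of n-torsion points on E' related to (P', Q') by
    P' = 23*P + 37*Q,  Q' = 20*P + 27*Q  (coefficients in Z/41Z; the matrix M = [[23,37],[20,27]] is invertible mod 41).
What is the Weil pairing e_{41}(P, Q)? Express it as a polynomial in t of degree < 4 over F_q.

The 41-Weil pairing on E[41] over F_{99277008686087} is alternating-bilinear: e_{41}(P',Q') = e_{41}(P,Q)^det(M).
So e_{41}(P,Q) = e_{41}(P',Q')^{31}, since 4*31 = 1 mod 41.
Double-and-add over 101001: 6-1 doublings, 3-1 additions; each step l_{T,T}/v_{2T} or l_{T,P'}/v at Q'+S for random S.
Result: e(P',Q') = 89071768766347 + 82126385953910*t + 20167171511524*t^2 + 11963229057479*t^3.
Finally e_{41}(P,Q) = 27641025572521 + 48898010407756*t + 13572039457595*t^2 + 39899089369085*t^3.

27641025572521 + 48898010407756*t + 13572039457595*t^2 + 39899089369085*t^3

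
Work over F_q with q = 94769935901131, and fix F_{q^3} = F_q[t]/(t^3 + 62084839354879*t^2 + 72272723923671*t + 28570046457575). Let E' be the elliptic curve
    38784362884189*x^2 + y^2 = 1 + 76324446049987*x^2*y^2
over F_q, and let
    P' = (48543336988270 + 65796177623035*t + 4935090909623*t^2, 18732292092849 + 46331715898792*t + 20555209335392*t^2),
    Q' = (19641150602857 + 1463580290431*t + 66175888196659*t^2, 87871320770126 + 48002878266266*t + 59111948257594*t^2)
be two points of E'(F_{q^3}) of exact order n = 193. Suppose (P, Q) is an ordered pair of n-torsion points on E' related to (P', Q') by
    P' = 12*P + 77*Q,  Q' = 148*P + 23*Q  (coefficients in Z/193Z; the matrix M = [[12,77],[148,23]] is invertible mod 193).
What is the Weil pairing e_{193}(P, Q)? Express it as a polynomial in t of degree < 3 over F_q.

83017706059596 + 7806573930959*t + 856044092014*t^2

The 193-Weil pairing on E[193] over F_{94769935901131} is alternating-bilinear: e_{193}(P',Q') = e_{193}(P,Q)^det(M).
So e_{193}(P,Q) = e_{193}(P',Q')^{60}, since 74*60 = 1 mod 193.
Map (x,y)_Ed via u=(1+y)/(1-y), v=(1+y)/((1-y)x) to Montgomery A=2176274549983,B=60596438203052; then to (a',b')=(5370142742403,22136302664113).
Double-and-add over 11000001: 8-1 doublings, 3-1 additions; each step l_{T,T}/v_{2T} or l_{T,P'}/v at Q'+S for random S.
f_P(D_Q)/f_Q(D_P) = 42174382035097 + 84525076968718*t + 7322208893029*t^2.
Hence e(P,Q) = 83017706059596 + 7806573930959*t + 856044092014*t^2 in F_{94769935901131^3}^*.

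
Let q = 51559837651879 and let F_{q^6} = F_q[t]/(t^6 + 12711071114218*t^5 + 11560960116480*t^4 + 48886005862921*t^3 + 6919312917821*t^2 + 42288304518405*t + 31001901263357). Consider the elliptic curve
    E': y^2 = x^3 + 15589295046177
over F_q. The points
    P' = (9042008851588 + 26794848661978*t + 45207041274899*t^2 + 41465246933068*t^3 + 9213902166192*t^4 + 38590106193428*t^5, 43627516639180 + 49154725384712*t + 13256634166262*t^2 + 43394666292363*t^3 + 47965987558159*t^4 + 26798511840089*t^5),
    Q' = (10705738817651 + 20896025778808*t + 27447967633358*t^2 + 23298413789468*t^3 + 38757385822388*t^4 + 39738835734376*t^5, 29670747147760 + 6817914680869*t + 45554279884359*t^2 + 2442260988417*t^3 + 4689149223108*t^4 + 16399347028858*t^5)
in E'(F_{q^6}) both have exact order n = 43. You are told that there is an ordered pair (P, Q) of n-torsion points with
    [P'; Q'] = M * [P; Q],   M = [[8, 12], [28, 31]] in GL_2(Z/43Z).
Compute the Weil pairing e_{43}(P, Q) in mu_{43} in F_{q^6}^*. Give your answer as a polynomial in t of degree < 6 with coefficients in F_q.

The 43-Weil pairing on E[43] over F_{51559837651879} is alternating-bilinear: e_{43}(P',Q') = e_{43}(P,Q)^det(M).
So e_{43}(P,Q) = e_{43}(P',Q')^{21}, since 41*21 = 1 mod 43.
Build f_{43,P'} and f_{43,Q'} via the 6-bit ladder of 43=101011_2; evaluate at shifted divisors; quotient in F_{51559837651879^6}.
So e_{43}(P',Q') = 33192279554781 + 1061512177643*t + 8670386706128*t^2 + 24983999360857*t^3 + 30950730662115*t^4 + 26413584115862*t^5.
Thus e_{43}(P,Q) = 42273275407108 + 23020614683075*t + 30611712537523*t^2 + 47621933817703*t^3 + 11169858951729*t^4 + 23157612812259*t^5.

42273275407108 + 23020614683075*t + 30611712537523*t^2 + 47621933817703*t^3 + 11169858951729*t^4 + 23157612812259*t^5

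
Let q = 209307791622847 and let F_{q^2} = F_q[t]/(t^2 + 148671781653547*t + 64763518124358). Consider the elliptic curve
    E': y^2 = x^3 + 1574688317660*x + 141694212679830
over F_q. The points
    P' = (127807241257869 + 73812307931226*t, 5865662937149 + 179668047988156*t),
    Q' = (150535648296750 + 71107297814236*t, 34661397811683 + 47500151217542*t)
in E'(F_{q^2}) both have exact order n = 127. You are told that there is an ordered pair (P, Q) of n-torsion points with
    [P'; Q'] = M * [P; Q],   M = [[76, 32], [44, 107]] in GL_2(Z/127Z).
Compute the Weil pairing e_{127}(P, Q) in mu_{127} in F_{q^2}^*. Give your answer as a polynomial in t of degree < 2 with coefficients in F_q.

67660623140084 + 174973622329000*t

e_{127} is bilinear + alternating on E[127], so e_{127}(76*P + 32*Q, 44*P + 107*Q) = e_{127}(P,Q)^(76*107-32*44).
Hence e(P,Q) = e(P',Q')^{18} where 18 = 120^{-1} mod 127.
Double-and-add over 1111111: 7-1 doublings, 7-1 additions; each step l_{T,T}/v_{2T} or l_{T,P'}/v at Q'+S for random S.
The quotient is 67961064002595 + 7844992521702*t.
e_{127}(P,Q) = (67961064002595 + 7844992521702*t)^{18} = 67660623140084 + 174973622329000*t.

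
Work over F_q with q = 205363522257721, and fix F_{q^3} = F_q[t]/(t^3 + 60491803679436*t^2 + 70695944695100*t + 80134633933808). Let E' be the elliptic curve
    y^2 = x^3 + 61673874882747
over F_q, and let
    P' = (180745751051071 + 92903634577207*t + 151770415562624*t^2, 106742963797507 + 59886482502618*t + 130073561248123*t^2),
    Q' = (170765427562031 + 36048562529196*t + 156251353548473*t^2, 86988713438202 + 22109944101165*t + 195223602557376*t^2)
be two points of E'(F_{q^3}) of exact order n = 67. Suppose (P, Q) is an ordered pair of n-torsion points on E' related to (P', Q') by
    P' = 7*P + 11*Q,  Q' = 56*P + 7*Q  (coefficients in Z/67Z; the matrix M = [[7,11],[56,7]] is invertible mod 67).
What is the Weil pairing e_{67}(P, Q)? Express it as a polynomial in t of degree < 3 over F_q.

35792188368389 + 157203826287202*t + 156555094147155*t^2

Under M = [[7,11],[56,7]] in GL_2(Z/67), e_{67}(P',Q') = e_{67}(P,Q)^(7*7-11*56 mod 67).
Hence e(P,Q) = e(P',Q')^{54} where 54 = 36^{-1} mod 67.
Build f_{67,P'} and f_{67,Q'} via the 7-bit ladder of 67=1000011_2; evaluate at shifted divisors; quotient in F_{205363522257721^3}.
Miller gives e_{67}(P',Q') = 169236880680878 + 194730666676914*t + 198633893802922*t^2 in F_{205363522257721^3}.
(169236880680878 + 194730666676914*t + 198633893802922*t^2)^{54} mod (205363522257721,f) = 35792188368389 + 157203826287202*t + 156555094147155*t^2.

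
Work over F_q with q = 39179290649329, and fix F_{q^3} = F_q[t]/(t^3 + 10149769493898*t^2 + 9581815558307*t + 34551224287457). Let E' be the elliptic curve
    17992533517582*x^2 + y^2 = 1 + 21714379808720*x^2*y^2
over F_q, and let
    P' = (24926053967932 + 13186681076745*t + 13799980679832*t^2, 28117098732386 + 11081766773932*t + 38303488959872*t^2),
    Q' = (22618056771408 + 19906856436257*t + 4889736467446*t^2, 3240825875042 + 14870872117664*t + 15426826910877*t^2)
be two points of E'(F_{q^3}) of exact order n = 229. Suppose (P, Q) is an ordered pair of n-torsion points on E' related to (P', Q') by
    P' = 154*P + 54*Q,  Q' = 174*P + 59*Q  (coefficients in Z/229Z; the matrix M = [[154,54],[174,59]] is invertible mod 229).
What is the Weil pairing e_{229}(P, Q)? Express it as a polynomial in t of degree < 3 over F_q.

29206820256200 + 6960773111655*t + 2763473256974*t^2

Alternating bilinearity on E[229] (values in mu_{229} in F_{39179290649329^3}) gives e(P',Q') = e(P,Q)^det(M).
det(M) mod 229 = 148; its inverse in (Z/229)^* is 147 (check: 148*147 mod 229 = 1).
Map (x,y)_Ed via u=(1+y)/(1-y), v=(1+y)/((1-y)x) to Montgomery A=13945757886348,B=8413453446766; then to (a',b')=(0,12307291109862).
Double-and-add over 11100101: 8-1 doublings, 5-1 additions; each step l_{T,T}/v_{2T} or l_{T,P'}/v at Q'+S for random S.
f_P(D_Q)/f_Q(D_P) = 8293694099410 + 16655516769892*t + 7938218514938*t^2.
Hence e(P,Q) = 29206820256200 + 6960773111655*t + 2763473256974*t^2 in F_{39179290649329^3}^*.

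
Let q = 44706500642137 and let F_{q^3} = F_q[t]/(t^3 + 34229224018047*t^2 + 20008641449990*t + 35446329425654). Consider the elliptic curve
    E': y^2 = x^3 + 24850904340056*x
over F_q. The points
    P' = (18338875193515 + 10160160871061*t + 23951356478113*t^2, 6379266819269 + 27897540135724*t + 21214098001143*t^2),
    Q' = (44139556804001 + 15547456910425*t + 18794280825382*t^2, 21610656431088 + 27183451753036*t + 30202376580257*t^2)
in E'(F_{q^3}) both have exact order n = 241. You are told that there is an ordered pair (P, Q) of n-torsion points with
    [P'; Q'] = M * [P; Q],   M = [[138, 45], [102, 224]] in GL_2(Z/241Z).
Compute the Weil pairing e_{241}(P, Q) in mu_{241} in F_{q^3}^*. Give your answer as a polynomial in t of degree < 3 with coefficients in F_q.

12870605260660 + 33798240383671*t + 43781052630317*t^2

Since e_{241}(P,P)=e_{241}(Q,Q)=1 and e_{241}(Q,P)=e_{241}(P,Q)^{-1}, expanding e_{241}(138*P + 45*Q,102*P + 224*Q) leaves e(P,Q)^det(M).
det M = 138*224 - 45*102 = 26322 = 53 (mod 241); 53^{-1} = 191 (mod 241).
Run Miller on y^2=x^3+24850904340056*x over F_{44706500642137}: ladder 11110001 (8 bits); e = f_P(D_Q)/f_Q(D_P).
Miller gives e_{241}(P',Q') = 17474516960071 + 345972305701*t + 37315901326311*t^2 in F_{44706500642137^3}.
Hence e(P,Q) = 12870605260660 + 33798240383671*t + 43781052630317*t^2 in F_{44706500642137^3}^*.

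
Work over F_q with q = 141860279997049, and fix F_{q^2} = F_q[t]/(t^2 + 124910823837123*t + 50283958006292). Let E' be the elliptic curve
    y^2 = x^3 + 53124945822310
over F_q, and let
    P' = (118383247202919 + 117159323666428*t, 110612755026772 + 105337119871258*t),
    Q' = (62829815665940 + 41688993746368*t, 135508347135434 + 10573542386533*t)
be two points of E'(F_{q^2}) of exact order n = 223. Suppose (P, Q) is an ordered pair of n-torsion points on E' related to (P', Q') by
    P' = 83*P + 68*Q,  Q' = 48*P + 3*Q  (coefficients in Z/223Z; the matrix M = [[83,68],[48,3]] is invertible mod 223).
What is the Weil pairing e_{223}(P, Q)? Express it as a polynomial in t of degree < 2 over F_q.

Since e_{223}(P,P)=e_{223}(Q,Q)=1 and e_{223}(Q,P)=e_{223}(P,Q)^{-1}, expanding e_{223}(83*P + 68*Q,48*P + 3*Q) leaves e(P,Q)^det(M).
83*3 - 68*48 = -3015; reduced mod 223: det = 107, inverse 198.
Double-and-add over 11011111: 8-1 doublings, 7-1 additions; each step l_{T,T}/v_{2T} or l_{T,P'}/v at Q'+S for random S.
The quotient is 114287690108892 + 138068878509562*t.
Finally e_{223}(P,Q) = 35877035200219 + 49057714577248*t.

35877035200219 + 49057714577248*t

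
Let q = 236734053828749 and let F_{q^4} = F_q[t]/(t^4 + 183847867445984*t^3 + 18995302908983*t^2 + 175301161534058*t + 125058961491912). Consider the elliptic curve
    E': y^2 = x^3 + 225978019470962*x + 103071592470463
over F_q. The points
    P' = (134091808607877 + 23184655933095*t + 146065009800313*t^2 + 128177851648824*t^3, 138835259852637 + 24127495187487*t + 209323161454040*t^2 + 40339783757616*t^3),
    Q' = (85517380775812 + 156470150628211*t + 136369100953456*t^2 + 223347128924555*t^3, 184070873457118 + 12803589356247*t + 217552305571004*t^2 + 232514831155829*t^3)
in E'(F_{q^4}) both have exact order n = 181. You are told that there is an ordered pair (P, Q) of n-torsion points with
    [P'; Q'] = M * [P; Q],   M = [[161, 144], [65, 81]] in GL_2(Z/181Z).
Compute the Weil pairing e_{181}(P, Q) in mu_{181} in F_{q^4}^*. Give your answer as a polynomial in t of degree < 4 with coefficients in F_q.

183408324110551 + 225269810919975*t + 175558319684229*t^2 + 71774186398205*t^3

Since e_{181}(P,P)=e_{181}(Q,Q)=1 and e_{181}(Q,P)=e_{181}(P,Q)^{-1}, expanding e_{181}(161*P + 144*Q,65*P + 81*Q) leaves e(P,Q)^det(M).
Hence e(P,Q) = e(P',Q')^{92} where 92 = 61^{-1} mod 181.
Run Miller on y^2=x^3+225978019470962*x+103071592470463 over F_{236734053828749}: ladder 10110101 (8 bits); e = f_P(D_Q)/f_Q(D_P).
The quotient is 156281625759997 + 82858656306754*t + 166360599590889*t^2 + 30457963632954*t^3.
e_{181}(P,Q) = (156281625759997 + 82858656306754*t + 166360599590889*t^2 + 30457963632954*t^3)^{92} = 183408324110551 + 225269810919975*t + 175558319684229*t^2 + 71774186398205*t^3.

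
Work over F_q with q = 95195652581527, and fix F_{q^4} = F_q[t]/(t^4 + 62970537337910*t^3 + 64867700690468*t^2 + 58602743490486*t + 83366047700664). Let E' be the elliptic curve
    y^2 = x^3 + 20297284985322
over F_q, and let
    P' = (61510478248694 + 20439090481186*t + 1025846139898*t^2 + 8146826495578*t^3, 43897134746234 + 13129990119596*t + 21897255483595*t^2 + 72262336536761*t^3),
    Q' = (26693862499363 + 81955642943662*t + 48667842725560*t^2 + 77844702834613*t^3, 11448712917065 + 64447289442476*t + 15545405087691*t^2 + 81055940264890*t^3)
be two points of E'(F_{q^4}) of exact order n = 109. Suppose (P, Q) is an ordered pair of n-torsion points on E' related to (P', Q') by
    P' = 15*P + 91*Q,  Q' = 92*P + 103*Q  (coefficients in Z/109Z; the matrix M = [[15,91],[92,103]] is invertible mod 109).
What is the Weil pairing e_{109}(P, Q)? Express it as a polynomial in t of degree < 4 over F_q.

Alternating bilinearity on E[109] (values in mu_{109} in F_{95195652581527^4}) gives e(P',Q') = e(P,Q)^det(M).
det(M) mod 109 = 40; its inverse in (Z/109)^* is 30 (check: 40*30 mod 109 = 1).
Build f_{109,P'} and f_{109,Q'} via the 7-bit ladder of 109=1101101_2; evaluate at shifted divisors; quotient in F_{95195652581527^4}.
e_{109}(P',Q') = 54167166162638 + 10802471449608*t + 82886465413653*t^2 + 78657214139296*t^3.
Hence e(P,Q) = 34959097350734 + 19709373178865*t + 6635540702138*t^2 + 12499827757294*t^3 in F_{95195652581527^4}^*.

34959097350734 + 19709373178865*t + 6635540702138*t^2 + 12499827757294*t^3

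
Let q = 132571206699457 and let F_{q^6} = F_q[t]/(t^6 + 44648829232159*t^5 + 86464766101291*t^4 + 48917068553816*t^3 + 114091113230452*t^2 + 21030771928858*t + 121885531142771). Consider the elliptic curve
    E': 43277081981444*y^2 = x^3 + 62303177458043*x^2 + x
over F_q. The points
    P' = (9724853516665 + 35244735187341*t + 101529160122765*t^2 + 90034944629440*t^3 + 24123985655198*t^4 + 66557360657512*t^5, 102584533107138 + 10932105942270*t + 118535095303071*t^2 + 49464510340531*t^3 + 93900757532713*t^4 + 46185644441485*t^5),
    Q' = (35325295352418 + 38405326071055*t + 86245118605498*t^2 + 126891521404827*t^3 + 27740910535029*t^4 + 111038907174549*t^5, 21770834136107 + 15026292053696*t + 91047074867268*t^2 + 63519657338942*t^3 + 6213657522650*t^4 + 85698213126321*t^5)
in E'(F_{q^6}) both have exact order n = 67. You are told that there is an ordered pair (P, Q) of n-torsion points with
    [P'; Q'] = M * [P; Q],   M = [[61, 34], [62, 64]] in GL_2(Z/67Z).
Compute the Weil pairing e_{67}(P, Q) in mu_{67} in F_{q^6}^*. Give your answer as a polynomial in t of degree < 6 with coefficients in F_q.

Alternating bilinearity on E[67] (values in mu_{67} in F_{132571206699457^6}) gives e(P',Q') = e(P,Q)^det(M).
So e_{67}(P,Q) = e_{67}(P',Q')^{36}, since 54*36 = 1 mod 67.
Set x_W=11292444279732*u+9114165900019, y_W=11292444279732*v; then E': y_W^2=x_W^3+96486586543049*x_W+97137596623114.
Double-and-add over 1000011: 7-1 doublings, 3-1 additions; each step l_{T,T}/v_{2T} or l_{T,P'}/v at Q'+S for random S.
e_{67}(P',Q') = 17153211525280 + 130024750454318*t + 124408463259430*t^2 + 27895512168041*t^3 + 20973548911392*t^4 + 29852775585693*t^5.
e_{67}(P,Q) = (17153211525280 + 130024750454318*t + 124408463259430*t^2 + 27895512168041*t^3 + 20973548911392*t^4 + 29852775585693*t^5)^{36} = 58762200555340 + 66005254787432*t + 52370715379174*t^2 + 61065369829674*t^3 + 76464579117497*t^4 + 92378001437391*t^5.

58762200555340 + 66005254787432*t + 52370715379174*t^2 + 61065369829674*t^3 + 76464579117497*t^4 + 92378001437391*t^5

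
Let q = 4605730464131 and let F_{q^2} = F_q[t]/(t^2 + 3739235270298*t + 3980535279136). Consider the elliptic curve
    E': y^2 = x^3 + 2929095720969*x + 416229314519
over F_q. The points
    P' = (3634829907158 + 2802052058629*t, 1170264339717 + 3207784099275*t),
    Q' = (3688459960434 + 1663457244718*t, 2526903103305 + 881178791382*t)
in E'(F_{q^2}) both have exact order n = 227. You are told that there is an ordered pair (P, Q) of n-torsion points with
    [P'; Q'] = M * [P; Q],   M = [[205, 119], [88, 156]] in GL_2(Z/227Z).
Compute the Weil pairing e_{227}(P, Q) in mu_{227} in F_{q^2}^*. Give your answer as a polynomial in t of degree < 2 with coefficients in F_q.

759542888581 + 2338484731690*t

Since e_{227}(P,P)=e_{227}(Q,Q)=1 and e_{227}(Q,P)=e_{227}(P,Q)^{-1}, expanding e_{227}(205*P + 119*Q,88*P + 156*Q) leaves e(P,Q)^det(M).
205*156 - 119*88 = 21508; reduced mod 227: det = 170, inverse 223.
Run Miller on y^2=x^3+2929095720969*x+416229314519 over F_{4605730464131}: ladder 11100011 (8 bits); e = f_P(D_Q)/f_Q(D_P).
f_P(D_Q)/f_Q(D_P) = 3134781188541 + 1639714965086*t.
Raise to 223: e(P,Q) = 759542888581 + 2338484731690*t in mu_{227}.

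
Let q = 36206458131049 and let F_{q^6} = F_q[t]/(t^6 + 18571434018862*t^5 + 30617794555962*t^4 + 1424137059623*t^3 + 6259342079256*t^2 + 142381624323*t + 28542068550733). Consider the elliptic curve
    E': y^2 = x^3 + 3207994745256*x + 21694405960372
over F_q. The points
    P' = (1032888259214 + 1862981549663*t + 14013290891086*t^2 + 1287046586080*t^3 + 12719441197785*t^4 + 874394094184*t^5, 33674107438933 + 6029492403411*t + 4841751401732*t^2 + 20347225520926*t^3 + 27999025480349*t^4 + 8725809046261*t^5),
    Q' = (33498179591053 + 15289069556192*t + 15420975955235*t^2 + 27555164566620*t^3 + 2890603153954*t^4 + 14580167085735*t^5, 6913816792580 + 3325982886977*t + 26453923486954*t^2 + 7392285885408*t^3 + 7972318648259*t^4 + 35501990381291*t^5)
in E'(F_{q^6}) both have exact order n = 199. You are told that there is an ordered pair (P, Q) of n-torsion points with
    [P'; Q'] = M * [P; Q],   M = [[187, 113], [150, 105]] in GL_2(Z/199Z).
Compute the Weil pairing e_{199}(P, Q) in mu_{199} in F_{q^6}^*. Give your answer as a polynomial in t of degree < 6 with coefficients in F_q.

Since e_{199}(P,P)=e_{199}(Q,Q)=1 and e_{199}(Q,P)=e_{199}(P,Q)^{-1}, expanding e_{199}(187*P + 113*Q,150*P + 105*Q) leaves e(P,Q)^det(M).
187*105 - 113*150 = 2685; reduced mod 199: det = 98, inverse 132.
Miller loop for e_{199} over F_{36206458131049^6}: bits of 199 = 11000111; 7 double steps + 4 add steps, l/v at each.
Result: e(P',Q') = 32888026674213 + 32003474440284*t + 26181977717978*t^2 + 12581136596462*t^3 + 9373267881187*t^4 + 2297516722579*t^5.
e_{199}(P,Q) = (32888026674213 + 32003474440284*t + 26181977717978*t^2 + 12581136596462*t^3 + 9373267881187*t^4 + 2297516722579*t^5)^{132} = 14491377884356 + 322491236135*t + 18151461865859*t^2 + 3477823548767*t^3 + 30536925326973*t^4 + 14521580219157*t^5.

14491377884356 + 322491236135*t + 18151461865859*t^2 + 3477823548767*t^3 + 30536925326973*t^4 + 14521580219157*t^5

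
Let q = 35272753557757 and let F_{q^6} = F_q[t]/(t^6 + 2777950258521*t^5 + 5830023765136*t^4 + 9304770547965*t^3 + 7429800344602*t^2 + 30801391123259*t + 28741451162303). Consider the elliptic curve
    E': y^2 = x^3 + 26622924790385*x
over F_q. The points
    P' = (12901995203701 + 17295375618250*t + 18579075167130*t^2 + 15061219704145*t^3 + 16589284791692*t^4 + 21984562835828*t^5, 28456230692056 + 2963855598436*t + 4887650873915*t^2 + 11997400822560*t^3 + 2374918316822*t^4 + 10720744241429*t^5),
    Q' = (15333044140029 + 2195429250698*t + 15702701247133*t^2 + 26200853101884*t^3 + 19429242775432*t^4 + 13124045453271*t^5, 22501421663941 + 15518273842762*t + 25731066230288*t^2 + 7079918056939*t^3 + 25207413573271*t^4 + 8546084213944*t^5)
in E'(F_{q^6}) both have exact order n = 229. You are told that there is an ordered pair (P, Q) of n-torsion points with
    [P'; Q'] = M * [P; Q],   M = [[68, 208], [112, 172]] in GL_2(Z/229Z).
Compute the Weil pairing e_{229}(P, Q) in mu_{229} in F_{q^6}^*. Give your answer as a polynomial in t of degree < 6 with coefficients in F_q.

18668828695943 + 6648878273963*t + 3360208510754*t^2 + 10814383809765*t^3 + 6831927305258*t^4 + 17169722714030*t^5

e_{229} is bilinear + alternating on E[229], so e_{229}(68*P + 208*Q, 112*P + 172*Q) = e_{229}(P,Q)^(68*172-208*112).
det M = 68*172 - 208*112 = -11600 = 79 (mod 229); 79^{-1} = 29 (mod 229).
Run Miller on y^2=x^3+26622924790385*x over F_{35272753557757}: ladder 11100101 (8 bits); e = f_P(D_Q)/f_Q(D_P).
Miller gives e_{229}(P',Q') = 27241028786676 + 25487432505137*t + 31920895257187*t^2 + 31899489839146*t^3 + 11961082576528*t^4 + 32996033137320*t^5 in F_{35272753557757^6}.
Hence e(P,Q) = 18668828695943 + 6648878273963*t + 3360208510754*t^2 + 10814383809765*t^3 + 6831927305258*t^4 + 17169722714030*t^5 in F_{35272753557757^6}^*.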